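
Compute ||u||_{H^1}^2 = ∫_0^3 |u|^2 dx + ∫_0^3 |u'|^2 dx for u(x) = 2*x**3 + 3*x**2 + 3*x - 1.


||u||_{H^1}^2 = 564159/70

The H^1 norm (squared) on an interval (0, L) is
  ||u||_{H^1}^2 = ∫_0^L u(x)^2 dx + ∫_0^L u'(x)^2 dx.
Compute u'(x) = 6*x**2 + 6*x + 3.
Then u(x)^2 = 4*x**6 + 12*x**5 + 21*x**4 + 14*x**3 + 3*x**2 - 6*x + 1 and u'(x)^2 = 36*x**4 + 72*x**3 + 72*x**2 + 36*x + 9.
Integrate each monomial from 0 to 3 using ∫_0^3 c·x^n dx = c·3^(n+1)/(n+1):
  ∫_0^3 u(x)^2 dx = ∫_0^3 (4*x^6 + 12*x^5 + 21*x^4 + 14*x^3 + 3*x^2 - 6*x + 1) dx. Term by term:
    ∫_0^3 4*x^6 dx = 8748/7;  ∫_0^3 12*x^5 dx = 1458;  ∫_0^3 21*x^4 dx = 5103/5;
    ∫_0^3 14*x^3 dx = 567/2;  ∫_0^3 3*x^2 dx = 27;  ∫_0^3 -6*x dx = -27;
    ∫_0^3 1 dx = 3.
  Sum: 8748/7 + 1458 + 5103/5 + 567/2 + 27 − 27 + 3 = 281037/70.
  ∫_0^3 u'(x)^2 dx = ∫_0^3 (36*x^4 + 72*x^3 + 72*x^2 + 36*x + 9) dx. Term by term:
    ∫_0^3 36*x^4 dx = 8748/5;  ∫_0^3 72*x^3 dx = 1458;  ∫_0^3 72*x^2 dx = 648;
    ∫_0^3 36*x dx = 162;  ∫_0^3 9 dx = 27.
  Sum: 8748/5 + 1458 + 648 + 162 + 27 = 20223/5.
Adding: ||u||_{H^1}^2 = 281037/70 + 20223/5 = 564159/70.


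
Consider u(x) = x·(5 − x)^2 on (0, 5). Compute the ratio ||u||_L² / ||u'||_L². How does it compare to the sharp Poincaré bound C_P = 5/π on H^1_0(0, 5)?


||u||_L² / ||u'||_L² = 5*sqrt(14)/14 < C_P = 5/π.

u(x) = x·(5 − x)^2, so u'(x) = (x - 5)*(3*x - 5).
u(x) = x·(5 − x)^2 vanishes at x = 0 and x = 5, so u ∈ H^1_0(0, 5). Differentiate via the product rule and integrate the resulting polynomials term by term.
  ∫_0^5 u² dx = ∫_0^5 (x^6 - 20*x^5 + 150*x^4 - 500*x^3 + 625*x^2) dx. Term by term:
    ∫_0^5 x^6 dx = 78125/7;  ∫_0^5 -20*x^5 dx = -156250/3;  ∫_0^5 150*x^4 dx = 93750;
    ∫_0^5 -500*x^3 dx = -78125;  ∫_0^5 625*x^2 dx = 78125/3.
  Sum: 78125/7 − 156250/3 + 93750 − 78125 + 78125/3 = 15625/21.
  ∫_0^5 (u')² dx = ∫_0^5 (9*x^4 - 120*x^3 + 550*x^2 - 1000*x + 625) dx. Term by term:
    ∫_0^5 9*x^4 dx = 5625;  ∫_0^5 -120*x^3 dx = -18750;  ∫_0^5 550*x^2 dx = 68750/3;
    ∫_0^5 -1000*x dx = -12500;  ∫_0^5 625 dx = 3125.
  Sum: 5625 − 18750 + 68750/3 − 12500 + 3125 = 1250/3.
∫_0^5 u² dx = 15625/21, so ||u||_L² = 125*sqrt(21)/21.
∫_0^5 (u')² dx = 1250/3, so ||u'||_L² = 25*sqrt(6)/3.
Ratio ||u||_L² / ||u'||_L² = 5*sqrt(14)/14.
Sharp Poincaré constant on H^1_0(0, 5) is C_P = L/π = 5/π, achieved by sin(π/5·x).
A polynomial bump cannot attain the sharp Poincaré constant (only the first sine eigenfunction does), so the ratio is strictly less than C_P, consistent with ||u||_L² ≤ C_P ||u'||_L².


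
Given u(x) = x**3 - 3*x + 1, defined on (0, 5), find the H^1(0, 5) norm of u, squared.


||u||_{H^1}^2 = 181275/14

The H^1 norm (squared) on an interval (0, L) is
  ||u||_{H^1}^2 = ∫_0^L u(x)^2 dx + ∫_0^L u'(x)^2 dx.
Compute u'(x) = 3*x**2 - 3.
Then u(x)^2 = x**6 - 6*x**4 + 2*x**3 + 9*x**2 - 6*x + 1 and u'(x)^2 = 9*x**4 - 18*x**2 + 9.
Integrate each monomial from 0 to 5 using ∫_0^5 c·x^n dx = c·5^(n+1)/(n+1):
  ∫_0^5 u(x)^2 dx = ∫_0^5 (x^6 - 6*x^4 + 2*x^3 + 9*x^2 - 6*x + 1) dx. Term by term:
    ∫_0^5 x^6 dx = 78125/7;  ∫_0^5 -6*x^4 dx = -3750;  ∫_0^5 2*x^3 dx = 625/2;
    ∫_0^5 9*x^2 dx = 375;  ∫_0^5 -6*x dx = -75;  ∫_0^5 1 dx = 5.
  Sum: 78125/7 − 3750 + 625/2 + 375 − 75 + 5 = 112395/14.
  ∫_0^5 u'(x)^2 dx = ∫_0^5 (9*x^4 - 18*x^2 + 9) dx. Term by term:
    ∫_0^5 9*x^4 dx = 5625;  ∫_0^5 -18*x^2 dx = -750;  ∫_0^5 9 dx = 45.
  Sum: 5625 − 750 + 45 = 4920.
Adding: ||u||_{H^1}^2 = 112395/14 + 4920 = 181275/14.


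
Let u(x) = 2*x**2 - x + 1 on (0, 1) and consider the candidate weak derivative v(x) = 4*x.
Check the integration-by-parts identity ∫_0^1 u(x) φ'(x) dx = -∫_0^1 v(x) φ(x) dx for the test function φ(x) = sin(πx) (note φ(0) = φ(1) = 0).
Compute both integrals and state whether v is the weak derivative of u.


LHS = -2/π, RHS = -4/π. No, v is not the weak derivative of u.

u(x) = 2*x**2 - x + 1, classical derivative u'(x) = 4*x - 1.
φ(x) = sin(πx), so φ'(x) = π*cos(π*x).
Note φ(0) = φ(1) = 0, so the boundary term u·φ vanishes.
LHS = ∫_0^1 u(x) φ'(x) dx = ∫_0^1 (2*π*x^2*cos(π*x) - π*x*cos(π*x) + π*cos(π*x)) dx. Term by term:
  ∫_0^1 π*cos(π*x) dx = 0;  ∫_0^1 -π*x*cos(π*x) dx = 2/π;  ∫_0^1 2*π*x^2*cos(π*x) dx = -4/π.
Sum: 0 + 2/π − 4/π = -2/π.
So LHS = -2/π.
∫_0^1 v(x) φ(x) dx = ∫_0^1 (4*x*sin(π*x)) dx. Term by term:
  ∫_0^1 4*x*sin(π*x) dx = 4/π.
So RHS = -∫_0^1 v(x) φ(x) dx = -4/π.
LHS − RHS = 2/π ≠ 0, so the identity fails.
(For a valid weak derivative the identity must hold for EVERY test function, in particular this one. The failure shows v is NOT the weak derivative of u.)
Correct weak derivative would be u'(x) = 4*x - 1.


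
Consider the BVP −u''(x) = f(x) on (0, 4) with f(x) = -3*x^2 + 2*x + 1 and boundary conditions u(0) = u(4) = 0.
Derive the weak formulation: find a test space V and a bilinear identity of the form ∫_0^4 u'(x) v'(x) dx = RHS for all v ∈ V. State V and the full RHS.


V = H^1_0(0, 4) (so v(0) = v(4) = 0); weak form: ∫_0^4 u'v' dx = ∫_0^4 (-3*x^2 + 2*x + 1) v dx for all v ∈ V.

Multiply both sides by a test function v and integrate from 0 to 4:
  ∫_0^4 −u''(x) v(x) dx = ∫_0^4 f(x) v(x) dx.
Integrate the LHS by parts once:
  ∫_0^4 −u'' v dx = −[u'(x) v(x)]_0^4 + ∫_0^4 u'(x) v'(x) dx.
Thus ∫_0^4 u'(x) v'(x) dx = ∫_0^4 f(x) v(x) dx + [u'(x) v(x)]_0^4.
Choose V so that boundary terms are either known or forced to vanish.
u is Dirichlet: u(0) = u(4) = 0. Let V = H^1_0(0, 4); then v(0) = v(4) = 0, and [u' v]_0^4 = 0.
Weak formulation: find u (satisfying any essential BC) such that ∫_0^4 u'(x) v'(x) dx = ∫_0^4 f v dx for all v ∈ V.
Substituting f(x) = -3*x^2 + 2*x + 1, the right-hand side is ∫_0^4 (-3*x^2 + 2*x + 1) v dx.


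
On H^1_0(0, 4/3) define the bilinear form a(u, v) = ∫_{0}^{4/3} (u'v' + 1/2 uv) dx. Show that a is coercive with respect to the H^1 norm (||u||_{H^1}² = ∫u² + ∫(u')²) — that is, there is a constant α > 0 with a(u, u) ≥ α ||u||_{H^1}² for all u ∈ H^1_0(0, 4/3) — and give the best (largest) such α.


α = (8 + 9*π^2)/(16 + 9*π^2)

Coercivity of a(·,·) on H^1_0(0, 4/3) means a(u, u) ≥ α ||u||_{H^1}² for every u ∈ H^1_0.
The interval has length L = 4/3, and Poincaré/coercivity depend only on L. Here a(u, u) = ∫(u')² + (1/2)·∫u².
Here 0 < c = 1/2 < 1. The condition a(u,u) ≥ α||u||_{H^1}² reads (1−α)∫(u')² ≥ (α−c)∫u². Any admissible α is ≤ 1 (rapidly oscillating u have ∫u²/∫(u')² → 0), and α = 1 would force 0 ≥ (1−c)∫u², impossible since c < 1; so 1−α > 0. By the sharp Poincaré inequality on H^1_0 of an interval of length L, ∫(u')² ≥ (π/L)²∫u² with equality for the first sine mode sin(π(x−x₀)/L) (x₀ the left endpoint), so the inequality holds for all u iff (1−α)(π/L)² ≥ α − c, i.e. α ≤ ((π/L)² + c)/((π/L)² + 1) = (1 + c(L/π)²)/(1 + (L/π)²). With (π/L)² = 9*π^2/16 and c = 1/2, the largest admissible constant is α = ((π/L)² + c)/((π/L)² + 1).
Simplifying, α = (8 + 9*π^2)/(16 + 9*π^2).


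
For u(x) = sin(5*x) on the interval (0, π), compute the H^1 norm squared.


||u||_{H^1(0,π)}^2 = 13*π

u'(x) = 5*cos(5*x).
Expand u² and (u')² and integrate term by term on (0, π), using: for integers n ≥ 1, ∫_0^π sin²(nx) dx = ∫_0^π cos²(nx) dx = π/2; for n ≠ n', ∫_0^π sin(nx)sin(n'x) dx = ∫_0^π cos(nx)cos(n'x) dx = 0; and by product-to-sum, ∫_0^π sin(nx)cos(n'x) dx = ½∫_0^π [sin((n+n')x) + sin((n−n')x)] dx, which is 0 when n+n' is even and 2n/(n²−n'²) when n+n' is odd (it need not vanish on (0, π)).
  u² squared terms: (1)²·∫sin(5x)² dx = 1·π/2 = π/2.
  So ∫_0^π u² dx = π/2.
  (u')² squared terms: (5)²·∫cos(5x)² dx = 25·π/2 = 25*π/2.
  So ∫_0^π (u')² dx = 25*π/2.
||u||_{H^1}^2 = (π/2) + (25*π/2) = 13*π.


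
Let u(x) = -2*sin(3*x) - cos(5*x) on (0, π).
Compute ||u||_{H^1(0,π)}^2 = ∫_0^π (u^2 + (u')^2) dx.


||u||_{H^1(0,π)}^2 = 33*π

u'(x) = 5*sin(5*x) - 6*cos(3*x).
Expand u² and (u')² and integrate term by term on (0, π), using: for integers n ≥ 1, ∫_0^π sin²(nx) dx = ∫_0^π cos²(nx) dx = π/2; for n ≠ n', ∫_0^π sin(nx)sin(n'x) dx = ∫_0^π cos(nx)cos(n'x) dx = 0; and by product-to-sum, ∫_0^π sin(nx)cos(n'x) dx = ½∫_0^π [sin((n+n')x) + sin((n−n')x)] dx, which is 0 when n+n' is even and 2n/(n²−n'²) when n+n' is odd (it need not vanish on (0, π)).
  u² squared terms: (-1)²·∫cos(5x)² dx = 1·π/2 = π/2;  (-2)²·∫sin(3x)² dx = 4·π/2 = 2*π.
  u² cross terms: 2·(-1)·(-2)·∫cos(5x)·sin(3x) dx = 4·(0) = 0.
  So ∫_0^π u² dx = π/2 + 2*π + 0 = 5*π/2.
  (u')² squared terms: (-6)²·∫cos(3x)² dx = 36·π/2 = 18*π;  (5)²·∫sin(5x)² dx = 25·π/2 = 25*π/2.
  (u')² cross terms: 2·(-6)·(5)·∫cos(3x)·sin(5x) dx = -60·(0) = 0.
  So ∫_0^π (u')² dx = 18*π + 25*π/2 + 0 = 61*π/2.
||u||_{H^1}^2 = (5*π/2) + (61*π/2) = 33*π.


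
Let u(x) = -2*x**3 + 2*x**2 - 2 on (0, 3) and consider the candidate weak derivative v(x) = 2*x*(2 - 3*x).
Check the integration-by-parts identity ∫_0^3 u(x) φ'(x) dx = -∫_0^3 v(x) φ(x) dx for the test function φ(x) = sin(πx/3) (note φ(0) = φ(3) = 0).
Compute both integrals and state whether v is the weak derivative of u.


LHS = -648/π^3 + 126/π, RHS = -648/π^3 + 126/π. Yes, v = u' weakly.

u(x) = -2*x**3 + 2*x**2 - 2, classical derivative u'(x) = -6*x**2 + 4*x.
φ(x) = sin(πx/3), so φ'(x) = π*cos(π*x/3)/3.
Note φ(0) = φ(3) = 0, so the boundary term u·φ vanishes.
LHS = ∫_0^3 u(x) φ'(x) dx = ∫_0^3 (-2*π*x^3*cos(π*x/3)/3 + 2*π*x^2*cos(π*x/3)/3 - 2*π*cos(π*x/3)/3) dx. Term by term:
  ∫_0^3 -2*π*cos(π*x/3)/3 dx = 0;  ∫_0^3 -2*π*x^3*cos(π*x/3)/3 dx = -648/π^3 + 162/π;  ∫_0^3 2*π*x^2*cos(π*x/3)/3 dx = -36/π.
Sum: 0 + -648/π^3 + 162/π − 36/π = -648/π^3 + 126/π.
So LHS = -648/π^3 + 126/π.
∫_0^3 v(x) φ(x) dx = ∫_0^3 (-6*x^2*sin(π*x/3) + 4*x*sin(π*x/3)) dx. Term by term:
  ∫_0^3 -6*x^2*sin(π*x/3) dx = -162/π + 648/π^3;  ∫_0^3 4*x*sin(π*x/3) dx = 36/π.
Sum: -162/π + 648/π^3 + 36/π = -126/π + 648/π^3.
So RHS = -∫_0^3 v(x) φ(x) dx = -648/π^3 + 126/π.
LHS = RHS, so the identity holds for this test φ.
Moreover u is smooth here and v(x) = u'(x) = -6*x**2 + 4*x pointwise, so the identity holds for every test function. Hence v is the weak derivative of u.


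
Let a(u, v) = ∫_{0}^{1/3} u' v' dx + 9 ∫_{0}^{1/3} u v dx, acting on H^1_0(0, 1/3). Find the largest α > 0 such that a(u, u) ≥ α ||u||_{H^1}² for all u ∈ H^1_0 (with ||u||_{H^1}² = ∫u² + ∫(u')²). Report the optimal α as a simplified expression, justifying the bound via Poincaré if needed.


α = 1

Coercivity of a(·,·) on H^1_0(0, 1/3) means a(u, u) ≥ α ||u||_{H^1}² for every u ∈ H^1_0.
The interval has length L = 1/3, and Poincaré/coercivity depend only on L. Here a(u, u) = ∫(u')² + (9)·∫u².
Here c = 9 ≥ 1, so a(u,u) = ∫(u')² + c∫u² ≥ ∫(u')² + ∫u² = ||u||_{H^1}², i.e. α = 1 works. No larger α is possible: a(u,u) ≥ α||u||_{H^1}² means (1−α)∫(u')² ≥ (α−c)∫u², and for the modes u_n = sin(nπ(x−x₀)/L) (x₀ the left endpoint) one has ∫u_n²/∫(u_n')² = (L/(nπ))² → 0, so a(u_n,u_n)/||u_n||_{H^1}² → 1. Hence the optimal constant is α = 1.
Therefore α = 1.


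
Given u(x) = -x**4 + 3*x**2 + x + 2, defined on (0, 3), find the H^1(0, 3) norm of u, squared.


||u||_{H^1}^2 = 242619/70

The H^1 norm (squared) on an interval (0, L) is
  ||u||_{H^1}^2 = ∫_0^L u(x)^2 dx + ∫_0^L u'(x)^2 dx.
Compute u'(x) = -4*x**3 + 6*x + 1.
Then u(x)^2 = x**8 - 6*x**6 - 2*x**5 + 5*x**4 + 6*x**3 + 13*x**2 + 4*x + 4 and u'(x)^2 = 16*x**6 - 48*x**4 - 8*x**3 + 36*x**2 + 12*x + 1.
Integrate each monomial from 0 to 3 using ∫_0^3 c·x^n dx = c·3^(n+1)/(n+1):
  ∫_0^3 u(x)^2 dx = ∫_0^3 (x^8 - 6*x^6 - 2*x^5 + 5*x^4 + 6*x^3 + 13*x^2 + 4*x + 4) dx. Term by term:
    ∫_0^3 x^8 dx = 2187;  ∫_0^3 -6*x^6 dx = -13122/7;  ∫_0^3 -2*x^5 dx = -243;
    ∫_0^3 5*x^4 dx = 243;  ∫_0^3 6*x^3 dx = 243/2;  ∫_0^3 13*x^2 dx = 117;
    ∫_0^3 4*x dx = 18;  ∫_0^3 4 dx = 12.
  Sum: 2187 − 13122/7 − 243 + 243 + 243/2 + 117 + 18 + 12 = 8133/14.
  ∫_0^3 u'(x)^2 dx = ∫_0^3 (16*x^6 - 48*x^4 - 8*x^3 + 36*x^2 + 12*x + 1) dx. Term by term:
    ∫_0^3 16*x^6 dx = 34992/7;  ∫_0^3 -48*x^4 dx = -11664/5;  ∫_0^3 -8*x^3 dx = -162;
    ∫_0^3 36*x^2 dx = 324;  ∫_0^3 12*x dx = 54;  ∫_0^3 1 dx = 3.
  Sum: 34992/7 − 11664/5 − 162 + 324 + 54 + 3 = 100977/35.
Adding: ||u||_{H^1}^2 = 8133/14 + 100977/35 = 242619/70.


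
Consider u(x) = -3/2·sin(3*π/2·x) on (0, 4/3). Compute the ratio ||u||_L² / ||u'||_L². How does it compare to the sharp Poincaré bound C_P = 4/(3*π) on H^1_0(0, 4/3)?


||u||_L² / ||u'||_L² = 2/(3*π) < C_P = 4/(3*π).

u(x) = -3/2·sin(3*π/2·x), so u'(x) = -9*π*cos(3*π*x/2)/4.
Writing u(x) = A·sin(kπx/L) with A = -3/2 and k = 2, use ∫_0^L sin²(kπx/L) dx = L/2 and ∫_0^L cos²(kπx/L) dx = L/2.
u² = 9/4·sin²(3*π/2·x) and (u')² = 81*π^2/16·cos²(3*π/2·x), and each of sin², cos² integrates to L/2 = 2/3 over (0, 4/3).
∫_0^4/3 u² dx = 3/2, so ||u||_L² = sqrt(6)/2.
∫_0^4/3 (u')² dx = 27*π^2/8, so ||u'||_L² = 3*sqrt(6)*π/4.
Ratio ||u||_L² / ||u'||_L² = 2/(3*π).
Sharp Poincaré constant on H^1_0(0, 4/3) is C_P = L/π = 4/(3*π), achieved by sin(3*π/4·x).
This is the k = 2 harmonic; the ratio L/(kπ) is strictly less than C_P = L/π, consistent with the sharp inequality ||u||_L² ≤ C_P ||u'||_L².


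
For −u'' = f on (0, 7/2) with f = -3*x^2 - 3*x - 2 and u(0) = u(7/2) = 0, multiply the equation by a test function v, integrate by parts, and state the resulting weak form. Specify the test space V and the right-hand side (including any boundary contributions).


V = H^1_0(0, 7/2) (so v(0) = v(7/2) = 0); weak form: ∫_0^7/2 u'v' dx = ∫_0^7/2 (-3*x^2 - 3*x - 2) v dx for all v ∈ V.

Multiply both sides by a test function v and integrate from 0 to 7/2:
  ∫_0^7/2 −u''(x) v(x) dx = ∫_0^7/2 f(x) v(x) dx.
Integrate the LHS by parts once:
  ∫_0^7/2 −u'' v dx = −[u'(x) v(x)]_0^7/2 + ∫_0^7/2 u'(x) v'(x) dx.
Thus ∫_0^7/2 u'(x) v'(x) dx = ∫_0^7/2 f(x) v(x) dx + [u'(x) v(x)]_0^7/2.
Choose V so that boundary terms are either known or forced to vanish.
u is Dirichlet: u(0) = u(7/2) = 0. Let V = H^1_0(0, 7/2); then v(0) = v(7/2) = 0, and [u' v]_0^7/2 = 0.
Weak formulation: find u (satisfying any essential BC) such that ∫_0^7/2 u'(x) v'(x) dx = ∫_0^7/2 f v dx for all v ∈ V.
Substituting f(x) = -3*x^2 - 3*x - 2, the right-hand side is ∫_0^7/2 (-3*x^2 - 3*x - 2) v dx.


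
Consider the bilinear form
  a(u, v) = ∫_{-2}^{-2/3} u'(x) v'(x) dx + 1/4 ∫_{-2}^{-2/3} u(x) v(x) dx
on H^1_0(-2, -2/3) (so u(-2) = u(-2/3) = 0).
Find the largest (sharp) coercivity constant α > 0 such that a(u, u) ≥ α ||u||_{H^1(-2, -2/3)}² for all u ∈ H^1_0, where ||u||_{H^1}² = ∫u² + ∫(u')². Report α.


α = (4 + 9*π^2)/(16 + 9*π^2)

Coercivity of a(·,·) on H^1_0(-2, -2/3) means a(u, u) ≥ α ||u||_{H^1}² for every u ∈ H^1_0.
The interval has length L = 4/3, and Poincaré/coercivity depend only on L. Here a(u, u) = ∫(u')² + (1/4)·∫u².
Here 0 < c = 1/4 < 1. The condition a(u,u) ≥ α||u||_{H^1}² reads (1−α)∫(u')² ≥ (α−c)∫u². Any admissible α is ≤ 1 (rapidly oscillating u have ∫u²/∫(u')² → 0), and α = 1 would force 0 ≥ (1−c)∫u², impossible since c < 1; so 1−α > 0. By the sharp Poincaré inequality on H^1_0 of an interval of length L, ∫(u')² ≥ (π/L)²∫u² with equality for the first sine mode sin(π(x−x₀)/L) (x₀ the left endpoint), so the inequality holds for all u iff (1−α)(π/L)² ≥ α − c, i.e. α ≤ ((π/L)² + c)/((π/L)² + 1) = (1 + c(L/π)²)/(1 + (L/π)²). With (π/L)² = 9*π^2/16 and c = 1/4, the largest admissible constant is α = ((π/L)² + c)/((π/L)² + 1).
Simplifying, α = (4 + 9*π^2)/(16 + 9*π^2).


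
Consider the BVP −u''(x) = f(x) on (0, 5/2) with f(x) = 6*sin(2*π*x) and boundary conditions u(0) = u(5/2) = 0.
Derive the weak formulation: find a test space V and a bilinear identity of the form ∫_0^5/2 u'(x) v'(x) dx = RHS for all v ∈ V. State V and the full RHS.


V = H^1_0(0, 5/2) (so v(0) = v(5/2) = 0); weak form: ∫_0^5/2 u'v' dx = ∫_0^5/2 (6*sin(2*π*x)) v dx for all v ∈ V.

Multiply both sides by a test function v and integrate from 0 to 5/2:
  ∫_0^5/2 −u''(x) v(x) dx = ∫_0^5/2 f(x) v(x) dx.
Integrate the LHS by parts once:
  ∫_0^5/2 −u'' v dx = −[u'(x) v(x)]_0^5/2 + ∫_0^5/2 u'(x) v'(x) dx.
Thus ∫_0^5/2 u'(x) v'(x) dx = ∫_0^5/2 f(x) v(x) dx + [u'(x) v(x)]_0^5/2.
Choose V so that boundary terms are either known or forced to vanish.
u is Dirichlet: u(0) = u(5/2) = 0. Let V = H^1_0(0, 5/2); then v(0) = v(5/2) = 0, and [u' v]_0^5/2 = 0.
Weak formulation: find u (satisfying any essential BC) such that ∫_0^5/2 u'(x) v'(x) dx = ∫_0^5/2 f v dx for all v ∈ V.
Substituting f(x) = 6*sin(2*π*x), the right-hand side is ∫_0^5/2 (6*sin(2*π*x)) v dx.


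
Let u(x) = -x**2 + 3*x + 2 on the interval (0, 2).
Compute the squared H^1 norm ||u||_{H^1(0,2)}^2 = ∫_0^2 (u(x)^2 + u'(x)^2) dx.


||u||_{H^1}^2 = 162/5

The H^1 norm (squared) on an interval (0, L) is
  ||u||_{H^1}^2 = ∫_0^L u(x)^2 dx + ∫_0^L u'(x)^2 dx.
Compute u'(x) = 3 - 2*x.
Then u(x)^2 = x**4 - 6*x**3 + 5*x**2 + 12*x + 4 and u'(x)^2 = 4*x**2 - 12*x + 9.
Integrate each monomial from 0 to 2 using ∫_0^2 c·x^n dx = c·2^(n+1)/(n+1):
  ∫_0^2 u(x)^2 dx = ∫_0^2 (x^4 - 6*x^3 + 5*x^2 + 12*x + 4) dx. Term by term:
    ∫_0^2 x^4 dx = 32/5;  ∫_0^2 -6*x^3 dx = -24;  ∫_0^2 5*x^2 dx = 40/3;
    ∫_0^2 12*x dx = 24;  ∫_0^2 4 dx = 8.
  Sum: 32/5 − 24 + 40/3 + 24 + 8 = 416/15.
  ∫_0^2 u'(x)^2 dx = ∫_0^2 (4*x^2 - 12*x + 9) dx. Term by term:
    ∫_0^2 4*x^2 dx = 32/3;  ∫_0^2 -12*x dx = -24;  ∫_0^2 9 dx = 18.
  Sum: 32/3 − 24 + 18 = 14/3.
Adding: ||u||_{H^1}^2 = 416/15 + 14/3 = 162/5.


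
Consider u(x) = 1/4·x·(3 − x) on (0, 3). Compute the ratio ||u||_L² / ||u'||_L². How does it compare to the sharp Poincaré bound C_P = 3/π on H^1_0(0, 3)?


||u||_L² / ||u'||_L² = 3*sqrt(10)/10 < C_P = 3/π.

u(x) = 1/4·x·(3 − x), so u'(x) = 3/4 - x/2.
u(x) = 1/4·x·(3 − x) vanishes at x = 0 and x = 3, so u ∈ H^1_0(0, 3). Differentiate via the product rule and integrate the resulting polynomials term by term.
  ∫_0^3 u² dx = ∫_0^3 (x^4/16 - 3*x^3/8 + 9*x^2/16) dx. Term by term:
    ∫_0^3 x^4/16 dx = 243/80;  ∫_0^3 -3*x^3/8 dx = -243/32;  ∫_0^3 9*x^2/16 dx = 81/16.
  Sum: 243/80 − 243/32 + 81/16 = 81/160.
  ∫_0^3 (u')² dx = ∫_0^3 (x^2/4 - 3*x/4 + 9/16) dx. Term by term:
    ∫_0^3 x^2/4 dx = 9/4;  ∫_0^3 -3*x/4 dx = -27/8;  ∫_0^3 9/16 dx = 27/16.
  Sum: 9/4 − 27/8 + 27/16 = 9/16.
∫_0^3 u² dx = 81/160, so ||u||_L² = 9*sqrt(10)/40.
∫_0^3 (u')² dx = 9/16, so ||u'||_L² = 3/4.
Ratio ||u||_L² / ||u'||_L² = 3*sqrt(10)/10.
Sharp Poincaré constant on H^1_0(0, 3) is C_P = L/π = 3/π, achieved by sin(π/3·x).
A polynomial bump cannot attain the sharp Poincaré constant (only the first sine eigenfunction does), so the ratio is strictly less than C_P, consistent with ||u||_L² ≤ C_P ||u'||_L².


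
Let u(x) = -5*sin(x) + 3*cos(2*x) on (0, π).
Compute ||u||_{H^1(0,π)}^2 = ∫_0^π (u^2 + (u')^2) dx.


||u||_{H^1(0,π)}^2 = 100 + 95*π/2

u'(x) = -6*sin(2*x) - 5*cos(x).
Expand u² and (u')² and integrate term by term on (0, π), using: for integers n ≥ 1, ∫_0^π sin²(nx) dx = ∫_0^π cos²(nx) dx = π/2; for n ≠ n', ∫_0^π sin(nx)sin(n'x) dx = ∫_0^π cos(nx)cos(n'x) dx = 0; and by product-to-sum, ∫_0^π sin(nx)cos(n'x) dx = ½∫_0^π [sin((n+n')x) + sin((n−n')x)] dx, which is 0 when n+n' is even and 2n/(n²−n'²) when n+n' is odd (it need not vanish on (0, π)).
  u² squared terms: (-5)²·∫sin(x)² dx = 25·π/2 = 25*π/2;  (3)²·∫cos(2x)² dx = 9·π/2 = 9*π/2.
  u² cross terms: 2·(-5)·(3)·∫sin(x)·cos(2x) dx = -30·(-2/3) = 20.
  So ∫_0^π u² dx = 25*π/2 + 9*π/2 + 20 = 20 + 17*π.
  (u')² squared terms: (-6)²·∫sin(2x)² dx = 36·π/2 = 18*π;  (-5)²·∫cos(x)² dx = 25·π/2 = 25*π/2.
  (u')² cross terms: 2·(-6)·(-5)·∫sin(2x)·cos(x) dx = 60·(4/3) = 80.
  So ∫_0^π (u')² dx = 18*π + 25*π/2 + 80 = 80 + 61*π/2.
||u||_{H^1}^2 = (20 + 17*π) + (80 + 61*π/2) = 100 + 95*π/2.


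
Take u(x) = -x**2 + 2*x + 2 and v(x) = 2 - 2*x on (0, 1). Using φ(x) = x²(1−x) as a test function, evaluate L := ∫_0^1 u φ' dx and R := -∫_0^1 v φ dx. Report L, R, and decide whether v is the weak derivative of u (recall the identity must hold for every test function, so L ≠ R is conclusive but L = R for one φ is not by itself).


LHS = -1/15, RHS = -1/15. Yes, v = u' weakly.

u(x) = -x**2 + 2*x + 2, classical derivative u'(x) = 2 - 2*x.
φ(x) = x²(1−x), so φ'(x) = x*(2 - 3*x).
Note φ(0) = φ(1) = 0, so the boundary term u·φ vanishes.
LHS = ∫_0^1 u(x) φ'(x) dx = ∫_0^1 (3*x^4 - 8*x^3 - 2*x^2 + 4*x) dx. Term by term:
  ∫_0^1 3*x^4 dx = 3/5;  ∫_0^1 -8*x^3 dx = -2;  ∫_0^1 -2*x^2 dx = -2/3;
  ∫_0^1 4*x dx = 2.
Sum: 3/5 − 2 − 2/3 + 2 = -1/15.
So LHS = -1/15.
∫_0^1 v(x) φ(x) dx = ∫_0^1 (2*x^4 - 4*x^3 + 2*x^2) dx. Term by term:
  ∫_0^1 2*x^4 dx = 2/5;  ∫_0^1 -4*x^3 dx = -1;  ∫_0^1 2*x^2 dx = 2/3.
Sum: 2/5 − 1 + 2/3 = 1/15.
So RHS = -∫_0^1 v(x) φ(x) dx = -1/15.
LHS = RHS, so the identity holds for this test φ.
Moreover u is smooth here and v(x) = u'(x) = 2 - 2*x pointwise, so the identity holds for every test function. Hence v is the weak derivative of u.


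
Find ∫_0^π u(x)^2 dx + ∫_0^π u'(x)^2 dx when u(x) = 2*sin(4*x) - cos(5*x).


||u||_{H^1(0,π)}^2 = 832/9 + 47*π

u'(x) = 5*sin(5*x) + 8*cos(4*x).
Expand u² and (u')² and integrate term by term on (0, π), using: for integers n ≥ 1, ∫_0^π sin²(nx) dx = ∫_0^π cos²(nx) dx = π/2; for n ≠ n', ∫_0^π sin(nx)sin(n'x) dx = ∫_0^π cos(nx)cos(n'x) dx = 0; and by product-to-sum, ∫_0^π sin(nx)cos(n'x) dx = ½∫_0^π [sin((n+n')x) + sin((n−n')x)] dx, which is 0 when n+n' is even and 2n/(n²−n'²) when n+n' is odd (it need not vanish on (0, π)).
  u² squared terms: (-1)²·∫cos(5x)² dx = 1·π/2 = π/2;  (2)²·∫sin(4x)² dx = 4·π/2 = 2*π.
  u² cross terms: 2·(-1)·(2)·∫cos(5x)·sin(4x) dx = -4·(-8/9) = 32/9.
  So ∫_0^π u² dx = π/2 + 2*π + 32/9 = 32/9 + 5*π/2.
  (u')² squared terms: (5)²·∫sin(5x)² dx = 25·π/2 = 25*π/2;  (8)²·∫cos(4x)² dx = 64·π/2 = 32*π.
  (u')² cross terms: 2·(5)·(8)·∫sin(5x)·cos(4x) dx = 80·(10/9) = 800/9.
  So ∫_0^π (u')² dx = 25*π/2 + 32*π + 800/9 = 800/9 + 89*π/2.
||u||_{H^1}^2 = (32/9 + 5*π/2) + (800/9 + 89*π/2) = 832/9 + 47*π.


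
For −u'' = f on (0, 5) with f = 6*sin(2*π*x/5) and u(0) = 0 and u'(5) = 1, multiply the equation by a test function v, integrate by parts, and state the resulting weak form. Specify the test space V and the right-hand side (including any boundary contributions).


V = {v ∈ H^1(0, 5) : v(0) = 0} (test functions vanish at x = 0 where u is specified); weak form: ∫_0^5 u'v' dx = ∫_0^5 (6*sin(2*π*x/5)) v dx + v(5) for all v ∈ V.

Multiply both sides by a test function v and integrate from 0 to 5:
  ∫_0^5 −u''(x) v(x) dx = ∫_0^5 f(x) v(x) dx.
Integrate the LHS by parts once:
  ∫_0^5 −u'' v dx = −[u'(x) v(x)]_0^5 + ∫_0^5 u'(x) v'(x) dx.
Thus ∫_0^5 u'(x) v'(x) dx = ∫_0^5 f(x) v(x) dx + [u'(x) v(x)]_0^5.
Choose V so that boundary terms are either known or forced to vanish.
Mixed BC: u(0) = 0 (Dirichlet) and u'(5) = 1 (Neumann). Define V = {v ∈ H^1(0, 5) : v(0) = 0}. Then [u' v]_0^5 = u'(5)·v(5) − u'(0)·0 = v(5).
Weak formulation: find u (satisfying any essential BC) such that ∫_0^5 u'(x) v'(x) dx = ∫_0^5 f v dx + v(5) for all v ∈ V (Dirichlet at 0 absorbed into V; Neumann datum at x = 5 contributes the boundary term).
Substituting f(x) = 6*sin(2*π*x/5), the right-hand side is ∫_0^5 (6*sin(2*π*x/5)) v dx + v(5).


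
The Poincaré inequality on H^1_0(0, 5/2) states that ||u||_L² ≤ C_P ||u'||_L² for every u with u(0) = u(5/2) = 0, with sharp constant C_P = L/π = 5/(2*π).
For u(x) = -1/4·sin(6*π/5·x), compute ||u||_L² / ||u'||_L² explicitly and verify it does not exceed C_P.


||u||_L² / ||u'||_L² = 5/(6*π) < C_P = 5/(2*π).

u(x) = -1/4·sin(6*π/5·x), so u'(x) = -3*π*cos(6*π*x/5)/10.
Writing u(x) = A·sin(kπx/L) with A = -1/4 and k = 3, use ∫_0^L sin²(kπx/L) dx = L/2 and ∫_0^L cos²(kπx/L) dx = L/2.
u² = 1/16·sin²(6*π/5·x) and (u')² = 9*π^2/100·cos²(6*π/5·x), and each of sin², cos² integrates to L/2 = 5/4 over (0, 5/2).
∫_0^5/2 u² dx = 5/64, so ||u||_L² = sqrt(5)/8.
∫_0^5/2 (u')² dx = 9*π^2/80, so ||u'||_L² = 3*sqrt(5)*π/20.
Ratio ||u||_L² / ||u'||_L² = 5/(6*π).
Sharp Poincaré constant on H^1_0(0, 5/2) is C_P = L/π = 5/(2*π), achieved by sin(2*π/5·x).
This is the k = 3 harmonic; the ratio L/(kπ) is strictly less than C_P = L/π, consistent with the sharp inequality ||u||_L² ≤ C_P ||u'||_L².


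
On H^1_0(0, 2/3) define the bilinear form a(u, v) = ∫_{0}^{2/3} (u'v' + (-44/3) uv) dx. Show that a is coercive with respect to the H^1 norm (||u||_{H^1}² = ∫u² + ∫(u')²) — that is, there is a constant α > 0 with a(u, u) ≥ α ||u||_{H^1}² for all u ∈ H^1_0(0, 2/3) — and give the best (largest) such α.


α = (-176 + 27*π^2)/(3*(4 + 9*π^2))

Coercivity of a(·,·) on H^1_0(0, 2/3) means a(u, u) ≥ α ||u||_{H^1}² for every u ∈ H^1_0.
The interval has length L = 2/3, and Poincaré/coercivity depend only on L. Here a(u, u) = ∫(u')² + (-44/3)·∫u².
Here c = -44/3 < 0 with |c| < (π/L)² = 9*π^2/4, so coercivity still holds. The condition a(u,u) ≥ α||u||_{H^1}² reads (1−α)∫(u')² ≥ (α−c)∫u². Any admissible α is ≤ 1 (rapidly oscillating u have ∫u²/∫(u')² → 0), and α = 1 would force 0 ≥ (1−c)∫u², impossible since c < 1; so 1−α > 0. By the sharp Poincaré inequality on H^1_0 of an interval of length L, ∫(u')² ≥ (π/L)²∫u² with equality for the first sine mode sin(π(x−x₀)/L) (x₀ the left endpoint), so the inequality holds for all u iff (1−α)(π/L)² ≥ α − c, i.e. α ≤ ((π/L)² + c)/((π/L)² + 1) = (1 + c(L/π)²)/(1 + (L/π)²). (Direct route, valid since c ≤ 0: Poincaré gives c∫u² ≥ c(L/π)²∫(u')², so a(u,u) ≥ (1 + c(L/π)²)∫(u')², while ||u||_{H^1}² ≤ (1 + (L/π)²)∫(u')²; dividing yields the same α.) With (π/L)² = 9*π^2/4 and c = -44/3, the largest admissible constant is α = ((π/L)² + c)/((π/L)² + 1).
Simplifying, α = (-176 + 27*π^2)/(3*(4 + 9*π^2)).


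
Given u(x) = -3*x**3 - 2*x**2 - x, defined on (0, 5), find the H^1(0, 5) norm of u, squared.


||u||_{H^1}^2 = 4242205/21

The H^1 norm (squared) on an interval (0, L) is
  ||u||_{H^1}^2 = ∫_0^L u(x)^2 dx + ∫_0^L u'(x)^2 dx.
Compute u'(x) = -9*x**2 - 4*x - 1.
Then u(x)^2 = 9*x**6 + 12*x**5 + 10*x**4 + 4*x**3 + x**2 and u'(x)^2 = 81*x**4 + 72*x**3 + 34*x**2 + 8*x + 1.
Integrate each monomial from 0 to 5 using ∫_0^5 c·x^n dx = c·5^(n+1)/(n+1):
  ∫_0^5 u(x)^2 dx = ∫_0^5 (9*x^6 + 12*x^5 + 10*x^4 + 4*x^3 + x^2) dx. Term by term:
    ∫_0^5 9*x^6 dx = 703125/7;  ∫_0^5 12*x^5 dx = 31250;  ∫_0^5 10*x^4 dx = 6250;
    ∫_0^5 4*x^3 dx = 625;  ∫_0^5 x^2 dx = 125/3.
  Sum: 703125/7 + 31250 + 6250 + 625 + 125/3 = 2910875/21.
  ∫_0^5 u'(x)^2 dx = ∫_0^5 (81*x^4 + 72*x^3 + 34*x^2 + 8*x + 1) dx. Term by term:
    ∫_0^5 81*x^4 dx = 50625;  ∫_0^5 72*x^3 dx = 11250;  ∫_0^5 34*x^2 dx = 4250/3;
    ∫_0^5 8*x dx = 100;  ∫_0^5 1 dx = 5.
  Sum: 50625 + 11250 + 4250/3 + 100 + 5 = 190190/3.
Adding: ||u||_{H^1}^2 = 2910875/21 + 190190/3 = 4242205/21.


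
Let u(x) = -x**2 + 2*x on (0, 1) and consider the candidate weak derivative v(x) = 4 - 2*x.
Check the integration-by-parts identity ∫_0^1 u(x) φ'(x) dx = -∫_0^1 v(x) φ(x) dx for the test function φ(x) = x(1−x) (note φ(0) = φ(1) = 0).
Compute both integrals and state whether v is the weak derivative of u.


LHS = -1/6, RHS = -1/2. No, v is not the weak derivative of u.

u(x) = -x**2 + 2*x, classical derivative u'(x) = 2 - 2*x.
φ(x) = x(1−x), so φ'(x) = 1 - 2*x.
Note φ(0) = φ(1) = 0, so the boundary term u·φ vanishes.
LHS = ∫_0^1 u(x) φ'(x) dx = ∫_0^1 (2*x^3 - 5*x^2 + 2*x) dx. Term by term:
  ∫_0^1 2*x^3 dx = 1/2;  ∫_0^1 -5*x^2 dx = -5/3;  ∫_0^1 2*x dx = 1.
Sum: 1/2 − 5/3 + 1 = -1/6.
So LHS = -1/6.
∫_0^1 v(x) φ(x) dx = ∫_0^1 (2*x^3 - 6*x^2 + 4*x) dx. Term by term:
  ∫_0^1 2*x^3 dx = 1/2;  ∫_0^1 -6*x^2 dx = -2;  ∫_0^1 4*x dx = 2.
Sum: 1/2 − 2 + 2 = 1/2.
So RHS = -∫_0^1 v(x) φ(x) dx = -1/2.
LHS − RHS = 1/3 ≠ 0, so the identity fails.
(For a valid weak derivative the identity must hold for EVERY test function, in particular this one. The failure shows v is NOT the weak derivative of u.)
Correct weak derivative would be u'(x) = 2 - 2*x.


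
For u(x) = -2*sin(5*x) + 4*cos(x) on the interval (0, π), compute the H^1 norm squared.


||u||_{H^1(0,π)}^2 = 68*π

u'(x) = -4*sin(x) - 10*cos(5*x).
Expand u² and (u')² and integrate term by term on (0, π), using: for integers n ≥ 1, ∫_0^π sin²(nx) dx = ∫_0^π cos²(nx) dx = π/2; for n ≠ n', ∫_0^π sin(nx)sin(n'x) dx = ∫_0^π cos(nx)cos(n'x) dx = 0; and by product-to-sum, ∫_0^π sin(nx)cos(n'x) dx = ½∫_0^π [sin((n+n')x) + sin((n−n')x)] dx, which is 0 when n+n' is even and 2n/(n²−n'²) when n+n' is odd (it need not vanish on (0, π)).
  u² squared terms: (-2)²·∫sin(5x)² dx = 4·π/2 = 2*π;  (4)²·∫cos(x)² dx = 16·π/2 = 8*π.
  u² cross terms: 2·(-2)·(4)·∫sin(5x)·cos(x) dx = -16·(0) = 0.
  So ∫_0^π u² dx = 2*π + 8*π + 0 = 10*π.
  (u')² squared terms: (-10)²·∫cos(5x)² dx = 100·π/2 = 50*π;  (-4)²·∫sin(x)² dx = 16·π/2 = 8*π.
  (u')² cross terms: 2·(-10)·(-4)·∫cos(5x)·sin(x) dx = 80·(0) = 0.
  So ∫_0^π (u')² dx = 50*π + 8*π + 0 = 58*π.
||u||_{H^1}^2 = (10*π) + (58*π) = 68*π.


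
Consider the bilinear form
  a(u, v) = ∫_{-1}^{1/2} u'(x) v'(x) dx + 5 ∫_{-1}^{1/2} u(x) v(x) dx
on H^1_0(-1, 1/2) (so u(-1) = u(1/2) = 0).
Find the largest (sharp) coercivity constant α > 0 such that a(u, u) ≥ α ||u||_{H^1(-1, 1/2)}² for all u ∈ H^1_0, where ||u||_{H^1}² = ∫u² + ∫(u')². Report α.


α = 1

Coercivity of a(·,·) on H^1_0(-1, 1/2) means a(u, u) ≥ α ||u||_{H^1}² for every u ∈ H^1_0.
The interval has length L = 3/2, and Poincaré/coercivity depend only on L. Here a(u, u) = ∫(u')² + (5)·∫u².
Here c = 5 ≥ 1, so a(u,u) = ∫(u')² + c∫u² ≥ ∫(u')² + ∫u² = ||u||_{H^1}², i.e. α = 1 works. No larger α is possible: a(u,u) ≥ α||u||_{H^1}² means (1−α)∫(u')² ≥ (α−c)∫u², and for the modes u_n = sin(nπ(x−x₀)/L) (x₀ the left endpoint) one has ∫u_n²/∫(u_n')² = (L/(nπ))² → 0, so a(u_n,u_n)/||u_n||_{H^1}² → 1. Hence the optimal constant is α = 1.
Therefore α = 1.


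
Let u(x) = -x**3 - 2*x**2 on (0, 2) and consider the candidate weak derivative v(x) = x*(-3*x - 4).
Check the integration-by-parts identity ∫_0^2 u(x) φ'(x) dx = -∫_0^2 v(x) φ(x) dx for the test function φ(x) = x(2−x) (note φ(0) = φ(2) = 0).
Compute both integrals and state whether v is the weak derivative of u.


LHS = 152/15, RHS = 152/15. Yes, v = u' weakly.

u(x) = -x**3 - 2*x**2, classical derivative u'(x) = -3*x**2 - 4*x.
φ(x) = x(2−x), so φ'(x) = 2 - 2*x.
Note φ(0) = φ(2) = 0, so the boundary term u·φ vanishes.
LHS = ∫_0^2 u(x) φ'(x) dx = ∫_0^2 (2*x^4 + 2*x^3 - 4*x^2) dx. Term by term:
  ∫_0^2 2*x^4 dx = 64/5;  ∫_0^2 2*x^3 dx = 8;  ∫_0^2 -4*x^2 dx = -32/3.
Sum: 64/5 + 8 − 32/3 = 152/15.
So LHS = 152/15.
∫_0^2 v(x) φ(x) dx = ∫_0^2 (3*x^4 - 2*x^3 - 8*x^2) dx. Term by term:
  ∫_0^2 3*x^4 dx = 96/5;  ∫_0^2 -2*x^3 dx = -8;  ∫_0^2 -8*x^2 dx = -64/3.
Sum: 96/5 − 8 − 64/3 = -152/15.
So RHS = -∫_0^2 v(x) φ(x) dx = 152/15.
LHS = RHS, so the identity holds for this test φ.
Moreover u is smooth here and v(x) = u'(x) = -3*x**2 - 4*x pointwise, so the identity holds for every test function. Hence v is the weak derivative of u.


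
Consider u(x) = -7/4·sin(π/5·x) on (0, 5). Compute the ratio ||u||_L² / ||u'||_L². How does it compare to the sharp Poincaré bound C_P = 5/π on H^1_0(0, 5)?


||u||_L² / ||u'||_L² = 5/π = C_P.

u(x) = -7/4·sin(π/5·x), so u'(x) = -7*π*cos(π*x/5)/20.
Writing u(x) = A·sin(kπx/L) with A = -7/4 and k = 1, use ∫_0^L sin²(kπx/L) dx = L/2 and ∫_0^L cos²(kπx/L) dx = L/2.
u² = 49/16·sin²(π/5·x) and (u')² = 49*π^2/400·cos²(π/5·x), and each of sin², cos² integrates to L/2 = 5/2 over (0, 5).
∫_0^5 u² dx = 245/32, so ||u||_L² = 7*sqrt(10)/8.
∫_0^5 (u')² dx = 49*π^2/160, so ||u'||_L² = 7*sqrt(10)*π/40.
Ratio ||u||_L² / ||u'||_L² = 5/π.
Sharp Poincaré constant on H^1_0(0, 5) is C_P = L/π = 5/π, achieved by sin(π/5·x).
This is the k = 1 eigenfunction (up to amplitude), so the ratio equals the sharp Poincaré constant exactly.


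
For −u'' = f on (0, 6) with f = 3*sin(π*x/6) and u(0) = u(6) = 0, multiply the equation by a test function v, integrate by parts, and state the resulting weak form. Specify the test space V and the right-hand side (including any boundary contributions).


V = H^1_0(0, 6) (so v(0) = v(6) = 0); weak form: ∫_0^6 u'v' dx = ∫_0^6 (3*sin(π*x/6)) v dx for all v ∈ V.

Multiply both sides by a test function v and integrate from 0 to 6:
  ∫_0^6 −u''(x) v(x) dx = ∫_0^6 f(x) v(x) dx.
Integrate the LHS by parts once:
  ∫_0^6 −u'' v dx = −[u'(x) v(x)]_0^6 + ∫_0^6 u'(x) v'(x) dx.
Thus ∫_0^6 u'(x) v'(x) dx = ∫_0^6 f(x) v(x) dx + [u'(x) v(x)]_0^6.
Choose V so that boundary terms are either known or forced to vanish.
u is Dirichlet: u(0) = u(6) = 0. Let V = H^1_0(0, 6); then v(0) = v(6) = 0, and [u' v]_0^6 = 0.
Weak formulation: find u (satisfying any essential BC) such that ∫_0^6 u'(x) v'(x) dx = ∫_0^6 f v dx for all v ∈ V.
Substituting f(x) = 3*sin(π*x/6), the right-hand side is ∫_0^6 (3*sin(π*x/6)) v dx.


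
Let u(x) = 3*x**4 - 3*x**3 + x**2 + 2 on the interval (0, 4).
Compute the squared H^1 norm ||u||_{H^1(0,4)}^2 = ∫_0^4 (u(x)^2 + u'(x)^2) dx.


||u||_{H^1}^2 = 37955728/105

The H^1 norm (squared) on an interval (0, L) is
  ||u||_{H^1}^2 = ∫_0^L u(x)^2 dx + ∫_0^L u'(x)^2 dx.
Compute u'(x) = 12*x**3 - 9*x**2 + 2*x.
Then u(x)^2 = 9*x**8 - 18*x**7 + 15*x**6 - 6*x**5 + 13*x**4 - 12*x**3 + 4*x**2 + 4 and u'(x)^2 = 144*x**6 - 216*x**5 + 129*x**4 - 36*x**3 + 4*x**2.
Integrate each monomial from 0 to 4 using ∫_0^4 c·x^n dx = c·4^(n+1)/(n+1):
  ∫_0^4 u(x)^2 dx = ∫_0^4 (9*x^8 - 18*x^7 + 15*x^6 - 6*x^5 + 13*x^4 - 12*x^3 + 4*x^2 + 4) dx. Term by term:
    ∫_0^4 9*x^8 dx = 262144;  ∫_0^4 -18*x^7 dx = -147456;  ∫_0^4 15*x^6 dx = 245760/7;
    ∫_0^4 -6*x^5 dx = -4096;  ∫_0^4 13*x^4 dx = 13312/5;  ∫_0^4 -12*x^3 dx = -768;
    ∫_0^4 4*x^2 dx = 256/3;  ∫_0^4 4 dx = 16.
  Sum: 262144 − 147456 + 245760/7 − 4096 + 13312/5 − 768 + 256/3 + 16 = 15508112/105.
  ∫_0^4 u'(x)^2 dx = ∫_0^4 (144*x^6 - 216*x^5 + 129*x^4 - 36*x^3 + 4*x^2) dx. Term by term:
    ∫_0^4 144*x^6 dx = 2359296/7;  ∫_0^4 -216*x^5 dx = -147456;  ∫_0^4 129*x^4 dx = 132096/5;
    ∫_0^4 -36*x^3 dx = -2304;  ∫_0^4 4*x^2 dx = 256/3.
  Sum: 2359296/7 − 147456 + 132096/5 − 2304 + 256/3 = 22447616/105.
Adding: ||u||_{H^1}^2 = 15508112/105 + 22447616/105 = 37955728/105.


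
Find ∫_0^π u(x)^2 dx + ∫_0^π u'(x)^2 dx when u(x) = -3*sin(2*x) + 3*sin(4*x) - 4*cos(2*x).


||u||_{H^1(0,π)}^2 = 139*π

u'(x) = 8*sin(2*x) - 6*cos(2*x) + 12*cos(4*x).
Expand u² and (u')² and integrate term by term on (0, π), using: for integers n ≥ 1, ∫_0^π sin²(nx) dx = ∫_0^π cos²(nx) dx = π/2; for n ≠ n', ∫_0^π sin(nx)sin(n'x) dx = ∫_0^π cos(nx)cos(n'x) dx = 0; and by product-to-sum, ∫_0^π sin(nx)cos(n'x) dx = ½∫_0^π [sin((n+n')x) + sin((n−n')x)] dx, which is 0 when n+n' is even and 2n/(n²−n'²) when n+n' is odd (it need not vanish on (0, π)).
  u² squared terms: (-4)²·∫cos(2x)² dx = 16·π/2 = 8*π;  (-3)²·∫sin(2x)² dx = 9·π/2 = 9*π/2;  (3)²·∫sin(4x)² dx = 9·π/2 = 9*π/2.
  u² cross terms: 2·(-4)·(-3)·∫cos(2x)·sin(2x) dx = 24·(0) = 0;  2·(-4)·(3)·∫cos(2x)·sin(4x) dx = -24·(0) = 0;  2·(-3)·(3)·∫sin(2x)·sin(4x) dx = -18·(0) = 0.
  So ∫_0^π u² dx = 8*π + 9*π/2 + 9*π/2 + 0 + 0 + 0 = 17*π.
  (u')² squared terms: (-6)²·∫cos(2x)² dx = 36·π/2 = 18*π;  (8)²·∫sin(2x)² dx = 64·π/2 = 32*π;  (12)²·∫cos(4x)² dx = 144·π/2 = 72*π.
  (u')² cross terms: 2·(-6)·(8)·∫cos(2x)·sin(2x) dx = -96·(0) = 0;  2·(-6)·(12)·∫cos(2x)·cos(4x) dx = -144·(0) = 0;  2·(8)·(12)·∫sin(2x)·cos(4x) dx = 192·(0) = 0.
  So ∫_0^π (u')² dx = 18*π + 32*π + 72*π + 0 + 0 + 0 = 122*π.
||u||_{H^1}^2 = (17*π) + (122*π) = 139*π.


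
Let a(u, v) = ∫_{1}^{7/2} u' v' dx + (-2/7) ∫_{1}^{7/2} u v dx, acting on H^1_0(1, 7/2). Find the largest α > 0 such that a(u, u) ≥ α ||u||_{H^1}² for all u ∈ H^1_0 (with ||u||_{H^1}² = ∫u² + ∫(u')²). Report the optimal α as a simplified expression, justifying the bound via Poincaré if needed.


α = 2*(-25 + 14*π^2)/(7*(25 + 4*π^2))

Coercivity of a(·,·) on H^1_0(1, 7/2) means a(u, u) ≥ α ||u||_{H^1}² for every u ∈ H^1_0.
The interval has length L = 5/2, and Poincaré/coercivity depend only on L. Here a(u, u) = ∫(u')² + (-2/7)·∫u².
Here c = -2/7 < 0 with |c| < (π/L)² = 4*π^2/25, so coercivity still holds. The condition a(u,u) ≥ α||u||_{H^1}² reads (1−α)∫(u')² ≥ (α−c)∫u². Any admissible α is ≤ 1 (rapidly oscillating u have ∫u²/∫(u')² → 0), and α = 1 would force 0 ≥ (1−c)∫u², impossible since c < 1; so 1−α > 0. By the sharp Poincaré inequality on H^1_0 of an interval of length L, ∫(u')² ≥ (π/L)²∫u² with equality for the first sine mode sin(π(x−x₀)/L) (x₀ the left endpoint), so the inequality holds for all u iff (1−α)(π/L)² ≥ α − c, i.e. α ≤ ((π/L)² + c)/((π/L)² + 1) = (1 + c(L/π)²)/(1 + (L/π)²). (Direct route, valid since c ≤ 0: Poincaré gives c∫u² ≥ c(L/π)²∫(u')², so a(u,u) ≥ (1 + c(L/π)²)∫(u')², while ||u||_{H^1}² ≤ (1 + (L/π)²)∫(u')²; dividing yields the same α.) With (π/L)² = 4*π^2/25 and c = -2/7, the largest admissible constant is α = ((π/L)² + c)/((π/L)² + 1).
Simplifying, α = 2*(-25 + 14*π^2)/(7*(25 + 4*π^2)).


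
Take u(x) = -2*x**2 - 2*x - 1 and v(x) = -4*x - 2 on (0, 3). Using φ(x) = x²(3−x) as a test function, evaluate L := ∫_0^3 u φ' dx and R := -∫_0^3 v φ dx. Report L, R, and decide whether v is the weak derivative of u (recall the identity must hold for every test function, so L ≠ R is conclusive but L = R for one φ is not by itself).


LHS = 621/10, RHS = 621/10. Yes, v = u' weakly.

u(x) = -2*x**2 - 2*x - 1, classical derivative u'(x) = -4*x - 2.
φ(x) = x²(3−x), so φ'(x) = 3*x*(2 - x).
Note φ(0) = φ(3) = 0, so the boundary term u·φ vanishes.
LHS = ∫_0^3 u(x) φ'(x) dx = ∫_0^3 (6*x^4 - 6*x^3 - 9*x^2 - 6*x) dx. Term by term:
  ∫_0^3 6*x^4 dx = 1458/5;  ∫_0^3 -6*x^3 dx = -243/2;  ∫_0^3 -9*x^2 dx = -81;
  ∫_0^3 -6*x dx = -27.
Sum: 1458/5 − 243/2 − 81 − 27 = 621/10.
So LHS = 621/10.
∫_0^3 v(x) φ(x) dx = ∫_0^3 (4*x^4 - 10*x^3 - 6*x^2) dx. Term by term:
  ∫_0^3 4*x^4 dx = 972/5;  ∫_0^3 -10*x^3 dx = -405/2;  ∫_0^3 -6*x^2 dx = -54.
Sum: 972/5 − 405/2 − 54 = -621/10.
So RHS = -∫_0^3 v(x) φ(x) dx = 621/10.
LHS = RHS, so the identity holds for this test φ.
Moreover u is smooth here and v(x) = u'(x) = -4*x - 2 pointwise, so the identity holds for every test function. Hence v is the weak derivative of u.


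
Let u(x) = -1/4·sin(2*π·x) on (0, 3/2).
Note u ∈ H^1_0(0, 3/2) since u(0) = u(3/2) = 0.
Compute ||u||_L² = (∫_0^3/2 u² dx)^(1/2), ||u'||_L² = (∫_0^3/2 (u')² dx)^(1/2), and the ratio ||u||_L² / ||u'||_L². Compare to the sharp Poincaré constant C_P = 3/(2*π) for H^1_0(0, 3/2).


||u||_L² / ||u'||_L² = 1/(2*π) < C_P = 3/(2*π).

u(x) = -1/4·sin(2*π·x), so u'(x) = -π*cos(2*π*x)/2.
Writing u(x) = A·sin(kπx/L) with A = -1/4 and k = 3, use ∫_0^L sin²(kπx/L) dx = L/2 and ∫_0^L cos²(kπx/L) dx = L/2.
u² = 1/16·sin²(2*π·x) and (u')² = π^2/4·cos²(2*π·x), and each of sin², cos² integrates to L/2 = 3/4 over (0, 3/2).
∫_0^3/2 u² dx = 3/64, so ||u||_L² = sqrt(3)/8.
∫_0^3/2 (u')² dx = 3*π^2/16, so ||u'||_L² = sqrt(3)*π/4.
Ratio ||u||_L² / ||u'||_L² = 1/(2*π).
Sharp Poincaré constant on H^1_0(0, 3/2) is C_P = L/π = 3/(2*π), achieved by sin(2*π/3·x).
This is the k = 3 harmonic; the ratio L/(kπ) is strictly less than C_P = L/π, consistent with the sharp inequality ||u||_L² ≤ C_P ||u'||_L².
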